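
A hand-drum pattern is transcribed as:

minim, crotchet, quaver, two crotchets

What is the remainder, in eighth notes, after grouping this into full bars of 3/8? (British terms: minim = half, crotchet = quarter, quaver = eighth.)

2

One bar of 3/8 = 3 eighth notes.
Express everything in eighth notes: minim = 4; crotchet = 2; quaver = 1; crotchet = 2; crotchet = 2.
Altogether 4 + 2 + 1 + 2 + 2 = 11.
11 ÷ 3 = 3 complete bars with 2 eighth notes remaining.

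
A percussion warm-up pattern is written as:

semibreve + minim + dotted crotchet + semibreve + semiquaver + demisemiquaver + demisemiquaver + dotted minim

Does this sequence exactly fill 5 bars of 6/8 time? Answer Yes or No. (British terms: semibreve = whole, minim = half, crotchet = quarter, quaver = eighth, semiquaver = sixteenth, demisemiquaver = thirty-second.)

One bar of 6/8 = 24 thirty-second notes, so 5 bars = 120.
Working in thirty-second notes: semibreve = 32; minim = 16; dotted crotchet = 12; semibreve = 32; semiquaver = 2; demisemiquaver = 1; demisemiquaver = 1; dotted minim = 24.
Altogether 32 + 16 + 12 + 32 + 2 + 1 + 1 + 24 = 120.
120 equals 120, so the answer is Yes.

Yes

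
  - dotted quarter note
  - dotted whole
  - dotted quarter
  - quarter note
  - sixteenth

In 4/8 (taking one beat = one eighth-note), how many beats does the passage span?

One eighth-note beat = 2 sixteenth notes.
In sixteenth notes: dotted quarter note = 6; dotted whole = 24; dotted quarter = 6; quarter note = 4; sixteenth = 1.
Total: 6 + 24 + 6 + 4 + 1 = 41.
41 ÷ 2 = 20.5 beats.

20.5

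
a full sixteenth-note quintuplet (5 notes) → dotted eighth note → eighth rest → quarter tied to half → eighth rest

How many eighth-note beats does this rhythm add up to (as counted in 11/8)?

One eighth-note beat = 2 sixteenth notes.
In sixteenth notes: a full sixteenth-note quintuplet (5 notes) (five quintuplet sixteenths span one quarter) = 4; dotted eighth note = 3; eighth rest = 2; quarter tied to half (quarter + half) = 12; eighth rest = 2.
Adding: 4 + 3 + 2 + 12 + 2 = 23.
23 ÷ 2 = 11.5 beats.

11.5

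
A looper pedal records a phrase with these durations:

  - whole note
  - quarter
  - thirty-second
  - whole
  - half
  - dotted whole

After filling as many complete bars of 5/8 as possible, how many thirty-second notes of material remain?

One bar of 5/8 = 20 thirty-second notes.
Each duration in thirty-second notes: whole note = 32; quarter = 8; thirty-second = 1; whole = 32; half = 16; dotted whole = 48.
Total: 32 + 8 + 1 + 32 + 16 + 48 = 137.
137 ÷ 20 = 6 complete bars with 17 thirty-second notes remaining.

17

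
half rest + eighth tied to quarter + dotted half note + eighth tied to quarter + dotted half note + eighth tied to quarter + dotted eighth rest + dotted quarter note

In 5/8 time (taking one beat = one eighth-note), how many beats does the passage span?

29.5

One eighth-note beat = 2 sixteenth notes.
Convert each value to sixteenth notes: half rest = 8; eighth tied to quarter (eighth + quarter) = 6; dotted half note = 12; eighth tied to quarter (eighth + quarter) = 6; dotted half note = 12; eighth tied to quarter (eighth + quarter) = 6; dotted eighth rest = 3; dotted quarter note = 6.
Sum: 8 + 6 + 12 + 6 + 12 + 6 + 3 + 6 = 59.
59 ÷ 2 = 29.5 beats.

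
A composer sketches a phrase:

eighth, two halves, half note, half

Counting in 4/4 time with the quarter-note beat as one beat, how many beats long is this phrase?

8.5

One quarter-note beat = 2 eighth notes.
Working in eighth notes: eighth = 1; half = 4; half = 4; half note = 4; half = 4.
Total: 1 + 4 + 4 + 4 + 4 = 17.
17 ÷ 2 = 8.5 beats.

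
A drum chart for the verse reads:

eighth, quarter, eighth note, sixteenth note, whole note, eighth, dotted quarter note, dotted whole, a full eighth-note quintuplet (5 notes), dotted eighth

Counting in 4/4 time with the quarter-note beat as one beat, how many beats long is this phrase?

17

One quarter-note beat = 4 sixteenth notes.
Express everything in sixteenth notes: eighth = 2; quarter = 4; eighth note = 2; sixteenth note = 1; whole note = 16; eighth = 2; dotted quarter note = 6; dotted whole = 24; a full eighth-note quintuplet (5 notes) (five quintuplet eighths span one half) = 8; dotted eighth = 3.
Adding: 2 + 4 + 2 + 1 + 16 + 2 + 6 + 24 + 8 + 3 = 68.
68 ÷ 4 = 17 beats.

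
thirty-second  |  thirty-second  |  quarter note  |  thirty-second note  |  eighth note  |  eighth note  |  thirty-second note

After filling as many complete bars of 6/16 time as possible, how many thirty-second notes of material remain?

One bar of 6/16 = 12 thirty-second notes.
Convert each value to thirty-second notes: thirty-second = 1; thirty-second = 1; quarter note = 8; thirty-second note = 1; eighth note = 4; eighth note = 4; thirty-second note = 1.
Total: 1 + 1 + 8 + 1 + 4 + 4 + 1 = 20.
20 ÷ 12 = 1 complete bar with 8 thirty-second notes remaining.

8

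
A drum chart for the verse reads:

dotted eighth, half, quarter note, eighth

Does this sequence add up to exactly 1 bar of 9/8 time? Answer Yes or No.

No

One bar of 9/8 = 18 sixteenth notes.
In sixteenth notes: dotted eighth = 3; half = 8; quarter note = 4; eighth = 2.
Adding: 3 + 8 + 4 + 2 = 17.
17 falls short of 18, so the answer is No.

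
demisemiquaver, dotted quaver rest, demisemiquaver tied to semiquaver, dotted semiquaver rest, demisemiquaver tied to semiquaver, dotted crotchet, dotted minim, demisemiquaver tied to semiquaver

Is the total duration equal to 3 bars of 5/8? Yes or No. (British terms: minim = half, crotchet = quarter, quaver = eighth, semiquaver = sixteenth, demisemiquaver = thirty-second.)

One bar of 5/8 = 20 thirty-second notes, so 3 bars = 60.
Express everything in thirty-second notes: demisemiquaver = 1; dotted quaver rest = 6; demisemiquaver tied to semiquaver (demisemiquaver + semiquaver) = 3; dotted semiquaver rest = 3; demisemiquaver tied to semiquaver (demisemiquaver + semiquaver) = 3; dotted crotchet = 12; dotted minim = 24; demisemiquaver tied to semiquaver (demisemiquaver + semiquaver) = 3.
Total: 1 + 6 + 3 + 3 + 3 + 12 + 24 + 3 = 55.
55 falls short of 60, so the answer is No.

No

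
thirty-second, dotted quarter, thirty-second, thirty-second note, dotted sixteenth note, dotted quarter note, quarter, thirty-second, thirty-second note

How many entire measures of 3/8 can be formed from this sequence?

One bar of 3/8 = 12 thirty-second notes.
In thirty-second notes: thirty-second = 1; dotted quarter = 12; thirty-second = 1; thirty-second note = 1; dotted sixteenth note = 3; dotted quarter note = 12; quarter = 8; thirty-second = 1; thirty-second note = 1.
Sum: 1 + 12 + 1 + 1 + 3 + 12 + 8 + 1 + 1 = 40.
40 ÷ 12 = 3 complete bars with 4 left over.

3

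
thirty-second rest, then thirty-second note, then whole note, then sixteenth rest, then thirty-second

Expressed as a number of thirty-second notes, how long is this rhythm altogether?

37

Convert each value to thirty-second notes: thirty-second rest = 1; thirty-second note = 1; whole note = 32; sixteenth rest = 2; thirty-second = 1.
Adding: 1 + 1 + 32 + 2 + 1 = 37 thirty-second notes.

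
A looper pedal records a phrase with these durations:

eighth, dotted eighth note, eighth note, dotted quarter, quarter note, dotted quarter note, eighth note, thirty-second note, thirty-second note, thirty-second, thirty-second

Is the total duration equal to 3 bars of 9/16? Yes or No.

One bar of 9/16 = 18 thirty-second notes, so 3 bars = 54.
Working in thirty-second notes: eighth = 4; dotted eighth note = 6; eighth note = 4; dotted quarter = 12; quarter note = 8; dotted quarter note = 12; eighth note = 4; thirty-second note = 1; thirty-second note = 1; thirty-second = 1; thirty-second = 1.
Sum: 4 + 6 + 4 + 12 + 8 + 12 + 4 + 1 + 1 + 1 + 1 = 54.
54 equals 54, so the answer is Yes.

Yes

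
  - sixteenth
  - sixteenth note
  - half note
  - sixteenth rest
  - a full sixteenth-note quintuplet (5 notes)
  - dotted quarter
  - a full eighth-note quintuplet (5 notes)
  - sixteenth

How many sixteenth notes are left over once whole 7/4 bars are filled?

One bar of 7/4 = 28 sixteenth notes.
Working in sixteenth notes: sixteenth = 1; sixteenth note = 1; half note = 8; sixteenth rest = 1; a full sixteenth-note quintuplet (5 notes) (five quintuplet sixteenths span one quarter) = 4; dotted quarter = 6; a full eighth-note quintuplet (5 notes) (five quintuplet eighths span one half) = 8; sixteenth = 1.
Altogether 1 + 1 + 8 + 1 + 4 + 6 + 8 + 1 = 30.
30 ÷ 28 = 1 complete bar with 2 sixteenth notes remaining.

2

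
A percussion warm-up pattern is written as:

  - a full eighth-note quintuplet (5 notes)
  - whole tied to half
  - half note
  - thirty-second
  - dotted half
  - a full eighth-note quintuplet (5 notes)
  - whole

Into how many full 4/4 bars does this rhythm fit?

4

One bar of 4/4 = 32 thirty-second notes.
In thirty-second notes: a full eighth-note quintuplet (5 notes) (five quintuplet eighths span one half) = 16; whole tied to half (whole + half) = 48; half note = 16; thirty-second = 1; dotted half = 24; a full eighth-note quintuplet (5 notes) (five quintuplet eighths span one half) = 16; whole = 32.
Total: 16 + 48 + 16 + 1 + 24 + 16 + 32 = 153.
153 ÷ 32 = 4 complete bars with 25 left over.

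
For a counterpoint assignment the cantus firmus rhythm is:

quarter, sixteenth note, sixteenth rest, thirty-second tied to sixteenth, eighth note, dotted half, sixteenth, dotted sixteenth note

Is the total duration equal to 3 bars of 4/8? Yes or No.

One bar of 4/8 = 16 thirty-second notes, so 3 bars = 48.
Express everything in thirty-second notes: quarter = 8; sixteenth note = 2; sixteenth rest = 2; thirty-second tied to sixteenth (thirty-second + sixteenth) = 3; eighth note = 4; dotted half = 24; sixteenth = 2; dotted sixteenth note = 3.
Sum: 8 + 2 + 2 + 3 + 4 + 24 + 2 + 3 = 48.
48 equals 48, so the answer is Yes.

Yes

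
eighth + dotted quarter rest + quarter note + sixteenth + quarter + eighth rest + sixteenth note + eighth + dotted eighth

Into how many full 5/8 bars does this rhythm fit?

2

One bar of 5/8 = 10 sixteenth notes.
Convert each value to sixteenth notes: eighth = 2; dotted quarter rest = 6; quarter note = 4; sixteenth = 1; quarter = 4; eighth rest = 2; sixteenth note = 1; eighth = 2; dotted eighth = 3.
Sum: 2 + 6 + 4 + 1 + 4 + 2 + 1 + 2 + 3 = 25.
25 ÷ 10 = 2 complete bars with 5 left over.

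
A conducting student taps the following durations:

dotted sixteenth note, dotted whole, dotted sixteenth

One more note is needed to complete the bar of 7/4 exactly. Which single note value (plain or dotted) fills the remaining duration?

The bar of 7/4 = 56 thirty-second notes.
Working in thirty-second notes: dotted sixteenth note = 3; dotted whole = 48; dotted sixteenth = 3.
Total: 3 + 48 + 3 = 54.
Remaining: 56 − 54 = 2 thirty-second notes, which is a sixteenth note.

sixteenth note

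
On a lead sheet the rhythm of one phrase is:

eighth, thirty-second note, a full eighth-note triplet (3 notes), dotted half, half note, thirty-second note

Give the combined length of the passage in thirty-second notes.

Each duration in thirty-second notes: eighth = 4; thirty-second note = 1; a full eighth-note triplet (3 notes) (three triplet eighths span one quarter) = 8; dotted half = 24; half note = 16; thirty-second note = 1.
Altogether 4 + 1 + 8 + 24 + 16 + 1 = 54 thirty-second notes.

54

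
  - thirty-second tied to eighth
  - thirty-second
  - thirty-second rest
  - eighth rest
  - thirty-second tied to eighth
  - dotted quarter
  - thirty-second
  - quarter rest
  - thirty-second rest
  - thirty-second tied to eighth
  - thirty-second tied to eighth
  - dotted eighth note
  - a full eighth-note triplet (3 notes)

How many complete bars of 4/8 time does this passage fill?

One bar of 4/8 = 16 thirty-second notes.
Each duration in thirty-second notes: thirty-second tied to eighth (thirty-second + eighth) = 5; thirty-second = 1; thirty-second rest = 1; eighth rest = 4; thirty-second tied to eighth (thirty-second + eighth) = 5; dotted quarter = 12; thirty-second = 1; quarter rest = 8; thirty-second rest = 1; thirty-second tied to eighth (thirty-second + eighth) = 5; thirty-second tied to eighth (thirty-second + eighth) = 5; dotted eighth note = 6; a full eighth-note triplet (3 notes) (three triplet eighths span one quarter) = 8.
Adding: 5 + 1 + 1 + 4 + 5 + 12 + 1 + 8 + 1 + 5 + 5 + 6 + 8 = 62.
62 ÷ 16 = 3 complete bars with 14 left over.

3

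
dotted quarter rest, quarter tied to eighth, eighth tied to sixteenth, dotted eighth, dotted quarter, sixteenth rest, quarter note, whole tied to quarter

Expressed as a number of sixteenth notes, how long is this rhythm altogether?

49

Working in sixteenth notes: dotted quarter rest = 6; quarter tied to eighth (quarter + eighth) = 6; eighth tied to sixteenth (eighth + sixteenth) = 3; dotted eighth = 3; dotted quarter = 6; sixteenth rest = 1; quarter note = 4; whole tied to quarter (whole + quarter) = 20.
Total: 6 + 6 + 3 + 3 + 6 + 1 + 4 + 20 = 49 sixteenth notes.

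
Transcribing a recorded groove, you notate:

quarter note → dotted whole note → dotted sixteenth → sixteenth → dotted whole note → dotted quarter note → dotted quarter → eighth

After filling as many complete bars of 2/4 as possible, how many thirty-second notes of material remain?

9

One bar of 2/4 = 16 thirty-second notes.
Express everything in thirty-second notes: quarter note = 8; dotted whole note = 48; dotted sixteenth = 3; sixteenth = 2; dotted whole note = 48; dotted quarter note = 12; dotted quarter = 12; eighth = 4.
Altogether 8 + 48 + 3 + 2 + 48 + 12 + 12 + 4 = 137.
137 ÷ 16 = 8 complete bars with 9 thirty-second notes remaining.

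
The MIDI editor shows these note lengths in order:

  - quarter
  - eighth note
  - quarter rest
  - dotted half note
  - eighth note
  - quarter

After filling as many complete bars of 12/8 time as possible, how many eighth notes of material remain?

2

One bar of 12/8 = 12 eighth notes.
Each duration in eighth notes: quarter = 2; eighth note = 1; quarter rest = 2; dotted half note = 6; eighth note = 1; quarter = 2.
Sum: 2 + 1 + 2 + 6 + 1 + 2 = 14.
14 ÷ 12 = 1 complete bar with 2 eighth notes remaining.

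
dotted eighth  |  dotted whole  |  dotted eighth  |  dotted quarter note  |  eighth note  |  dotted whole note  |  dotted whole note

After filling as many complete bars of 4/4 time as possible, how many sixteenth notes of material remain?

One bar of 4/4 = 16 sixteenth notes.
Express everything in sixteenth notes: dotted eighth = 3; dotted whole = 24; dotted eighth = 3; dotted quarter note = 6; eighth note = 2; dotted whole note = 24; dotted whole note = 24.
Total: 3 + 24 + 3 + 6 + 2 + 24 + 24 = 86.
86 ÷ 16 = 5 complete bars with 6 sixteenth notes remaining.

6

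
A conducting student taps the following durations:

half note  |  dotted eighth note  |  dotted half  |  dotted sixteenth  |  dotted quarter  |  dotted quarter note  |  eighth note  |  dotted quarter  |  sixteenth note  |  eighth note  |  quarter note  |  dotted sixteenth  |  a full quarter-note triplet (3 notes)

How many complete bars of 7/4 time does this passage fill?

2

One bar of 7/4 = 56 thirty-second notes.
Each duration in thirty-second notes: half note = 16; dotted eighth note = 6; dotted half = 24; dotted sixteenth = 3; dotted quarter = 12; dotted quarter note = 12; eighth note = 4; dotted quarter = 12; sixteenth note = 2; eighth note = 4; quarter note = 8; dotted sixteenth = 3; a full quarter-note triplet (3 notes) (three triplet quarters span one half) = 16.
Adding: 16 + 6 + 24 + 3 + 12 + 12 + 4 + 12 + 2 + 4 + 8 + 3 + 16 = 122.
122 ÷ 56 = 2 complete bars with 10 left over.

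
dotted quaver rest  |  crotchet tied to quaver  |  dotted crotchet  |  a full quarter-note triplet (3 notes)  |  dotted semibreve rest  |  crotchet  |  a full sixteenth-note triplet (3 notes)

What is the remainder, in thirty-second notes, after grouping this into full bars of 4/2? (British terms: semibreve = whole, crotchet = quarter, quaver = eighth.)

One bar of 4/2 = 32 sixteenth notes.
Convert each value to sixteenth notes: dotted quaver rest = 3; crotchet tied to quaver (crotchet + quaver) = 6; dotted crotchet = 6; a full quarter-note triplet (3 notes) (three triplet quarters span one half) = 8; dotted semibreve rest = 24; crotchet = 4; a full sixteenth-note triplet (3 notes) (three triplet sixteenths span one eighth) = 2.
Total: 3 + 6 + 6 + 8 + 24 + 4 + 2 = 53.
53 ÷ 32 = 1 complete bar with 21 sixteenth notes remaining = 42 thirty-second notes.

42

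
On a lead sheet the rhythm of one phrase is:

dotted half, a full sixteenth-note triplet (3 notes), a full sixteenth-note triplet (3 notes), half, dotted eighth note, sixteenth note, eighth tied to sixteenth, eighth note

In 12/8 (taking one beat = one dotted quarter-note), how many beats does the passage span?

One dotted quarter-note beat = 6 sixteenth notes.
Convert each value to sixteenth notes: dotted half = 12; a full sixteenth-note triplet (3 notes) (three triplet sixteenths span one eighth) = 2; a full sixteenth-note triplet (3 notes) (three triplet sixteenths span one eighth) = 2; half = 8; dotted eighth note = 3; sixteenth note = 1; eighth tied to sixteenth (eighth + sixteenth) = 3; eighth note = 2.
Total: 12 + 2 + 2 + 8 + 3 + 1 + 3 + 2 = 33.
33 ÷ 6 = 5.5 beats.

5.5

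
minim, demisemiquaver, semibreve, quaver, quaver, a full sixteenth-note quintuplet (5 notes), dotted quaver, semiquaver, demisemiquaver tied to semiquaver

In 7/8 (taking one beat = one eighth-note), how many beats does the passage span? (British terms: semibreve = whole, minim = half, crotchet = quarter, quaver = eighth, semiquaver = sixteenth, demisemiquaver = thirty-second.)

One eighth-note beat = 4 thirty-second notes.
Express everything in thirty-second notes: minim = 16; demisemiquaver = 1; semibreve = 32; quaver = 4; quaver = 4; a full sixteenth-note quintuplet (5 notes) (five quintuplet sixteenths span one quarter) = 8; dotted quaver = 6; semiquaver = 2; demisemiquaver tied to semiquaver (demisemiquaver + semiquaver) = 3.
Altogether 16 + 1 + 32 + 4 + 4 + 8 + 6 + 2 + 3 = 76.
76 ÷ 4 = 19 beats.

19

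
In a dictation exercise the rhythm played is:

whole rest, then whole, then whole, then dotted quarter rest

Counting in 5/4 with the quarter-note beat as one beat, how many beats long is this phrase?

13.5

One quarter-note beat = 2 eighth notes.
Express everything in eighth notes: whole rest = 8; whole = 8; whole = 8; dotted quarter rest = 3.
Adding: 8 + 8 + 8 + 3 = 27.
27 ÷ 2 = 13.5 beats.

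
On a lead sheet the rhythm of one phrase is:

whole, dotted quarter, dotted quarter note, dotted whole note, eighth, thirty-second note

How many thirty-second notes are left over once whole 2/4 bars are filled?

One bar of 2/4 = 16 thirty-second notes.
Convert each value to thirty-second notes: whole = 32; dotted quarter = 12; dotted quarter note = 12; dotted whole note = 48; eighth = 4; thirty-second note = 1.
Total: 32 + 12 + 12 + 48 + 4 + 1 = 109.
109 ÷ 16 = 6 complete bars with 13 thirty-second notes remaining.

13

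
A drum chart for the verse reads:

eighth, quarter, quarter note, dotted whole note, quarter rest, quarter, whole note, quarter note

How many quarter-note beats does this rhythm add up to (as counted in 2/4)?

One quarter-note beat = 2 eighth notes.
Express everything in eighth notes: eighth = 1; quarter = 2; quarter note = 2; dotted whole note = 12; quarter rest = 2; quarter = 2; whole note = 8; quarter note = 2.
Altogether 1 + 2 + 2 + 12 + 2 + 2 + 8 + 2 = 31.
31 ÷ 2 = 15.5 beats.

15.5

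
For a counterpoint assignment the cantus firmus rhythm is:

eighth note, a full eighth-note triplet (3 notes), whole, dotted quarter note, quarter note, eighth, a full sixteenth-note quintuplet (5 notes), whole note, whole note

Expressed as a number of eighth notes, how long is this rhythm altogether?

Working in eighth notes: eighth note = 1; a full eighth-note triplet (3 notes) (three triplet eighths span one quarter) = 2; whole = 8; dotted quarter note = 3; quarter note = 2; eighth = 1; a full sixteenth-note quintuplet (5 notes) (five quintuplet sixteenths span one quarter) = 2; whole note = 8; whole note = 8.
Adding: 1 + 2 + 8 + 3 + 2 + 1 + 2 + 8 + 8 = 35 eighth notes.

35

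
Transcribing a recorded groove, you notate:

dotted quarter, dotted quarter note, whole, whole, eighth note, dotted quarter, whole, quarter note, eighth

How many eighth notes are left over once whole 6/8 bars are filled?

One bar of 6/8 = 6 eighth notes.
In eighth notes: dotted quarter = 3; dotted quarter note = 3; whole = 8; whole = 8; eighth note = 1; dotted quarter = 3; whole = 8; quarter note = 2; eighth = 1.
Sum: 3 + 3 + 8 + 8 + 1 + 3 + 8 + 2 + 1 = 37.
37 ÷ 6 = 6 complete bars with 1 eighth note remaining.

1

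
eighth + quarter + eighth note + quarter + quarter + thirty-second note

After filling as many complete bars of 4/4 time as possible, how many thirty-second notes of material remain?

One bar of 4/4 = 32 thirty-second notes.
In thirty-second notes: eighth = 4; quarter = 8; eighth note = 4; quarter = 8; quarter = 8; thirty-second note = 1.
Altogether 4 + 8 + 4 + 8 + 8 + 1 = 33.
33 ÷ 32 = 1 complete bar with 1 thirty-second note remaining.

1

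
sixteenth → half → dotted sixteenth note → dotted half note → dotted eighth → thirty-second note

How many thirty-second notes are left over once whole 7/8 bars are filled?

One bar of 7/8 = 28 thirty-second notes.
Each duration in thirty-second notes: sixteenth = 2; half = 16; dotted sixteenth note = 3; dotted half note = 24; dotted eighth = 6; thirty-second note = 1.
Sum: 2 + 16 + 3 + 24 + 6 + 1 = 52.
52 ÷ 28 = 1 complete bar with 24 thirty-second notes remaining.

24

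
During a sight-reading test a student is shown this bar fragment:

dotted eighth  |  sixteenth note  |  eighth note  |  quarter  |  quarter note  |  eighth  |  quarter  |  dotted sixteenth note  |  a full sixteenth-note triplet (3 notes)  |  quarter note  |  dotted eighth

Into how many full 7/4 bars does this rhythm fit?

1

One bar of 7/4 = 56 thirty-second notes.
In thirty-second notes: dotted eighth = 6; sixteenth note = 2; eighth note = 4; quarter = 8; quarter note = 8; eighth = 4; quarter = 8; dotted sixteenth note = 3; a full sixteenth-note triplet (3 notes) (three triplet sixteenths span one eighth) = 4; quarter note = 8; dotted eighth = 6.
Altogether 6 + 2 + 4 + 8 + 8 + 4 + 8 + 3 + 4 + 8 + 6 = 61.
61 ÷ 56 = 1 complete bar with 5 left over.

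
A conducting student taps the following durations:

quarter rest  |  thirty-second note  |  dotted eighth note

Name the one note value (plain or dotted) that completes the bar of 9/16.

dotted sixteenth note

The bar of 9/16 = 18 thirty-second notes.
Working in thirty-second notes: quarter rest = 8; thirty-second note = 1; dotted eighth note = 6.
Altogether 8 + 1 + 6 = 15.
Remaining: 18 − 15 = 3 thirty-second notes, which is a dotted sixteenth note.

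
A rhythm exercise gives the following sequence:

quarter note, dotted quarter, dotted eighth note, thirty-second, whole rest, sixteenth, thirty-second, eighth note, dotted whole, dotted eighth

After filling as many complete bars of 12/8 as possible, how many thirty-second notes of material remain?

One bar of 12/8 = 48 thirty-second notes.
Each duration in thirty-second notes: quarter note = 8; dotted quarter = 12; dotted eighth note = 6; thirty-second = 1; whole rest = 32; sixteenth = 2; thirty-second = 1; eighth note = 4; dotted whole = 48; dotted eighth = 6.
Altogether 8 + 12 + 6 + 1 + 32 + 2 + 1 + 4 + 48 + 6 = 120.
120 ÷ 48 = 2 complete bars with 24 thirty-second notes remaining.

24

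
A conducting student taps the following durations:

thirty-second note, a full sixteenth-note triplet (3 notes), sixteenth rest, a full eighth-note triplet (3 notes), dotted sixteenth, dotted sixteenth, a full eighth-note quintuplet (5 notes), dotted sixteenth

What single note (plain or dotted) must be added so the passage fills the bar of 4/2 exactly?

dotted half note

The bar of 4/2 = 64 thirty-second notes.
Convert each value to thirty-second notes: thirty-second note = 1; a full sixteenth-note triplet (3 notes) (three triplet sixteenths span one eighth) = 4; sixteenth rest = 2; a full eighth-note triplet (3 notes) (three triplet eighths span one quarter) = 8; dotted sixteenth = 3; dotted sixteenth = 3; a full eighth-note quintuplet (5 notes) (five quintuplet eighths span one half) = 16; dotted sixteenth = 3.
Adding: 1 + 4 + 2 + 8 + 3 + 3 + 16 + 3 = 40.
Remaining: 64 − 40 = 24 thirty-second notes, which is a dotted half note.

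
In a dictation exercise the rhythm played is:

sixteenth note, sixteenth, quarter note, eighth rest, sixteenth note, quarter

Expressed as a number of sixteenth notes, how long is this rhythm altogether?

In sixteenth notes: sixteenth note = 1; sixteenth = 1; quarter note = 4; eighth rest = 2; sixteenth note = 1; quarter = 4.
Total: 1 + 1 + 4 + 2 + 1 + 4 = 13 sixteenth notes.

13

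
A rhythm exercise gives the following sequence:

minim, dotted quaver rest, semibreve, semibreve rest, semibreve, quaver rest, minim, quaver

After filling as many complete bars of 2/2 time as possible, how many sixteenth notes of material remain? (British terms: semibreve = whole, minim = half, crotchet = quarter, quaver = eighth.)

7

One bar of 2/2 = 16 sixteenth notes.
Working in sixteenth notes: minim = 8; dotted quaver rest = 3; semibreve = 16; semibreve rest = 16; semibreve = 16; quaver rest = 2; minim = 8; quaver = 2.
Adding: 8 + 3 + 16 + 16 + 16 + 2 + 8 + 2 = 71.
71 ÷ 16 = 4 complete bars with 7 sixteenth notes remaining.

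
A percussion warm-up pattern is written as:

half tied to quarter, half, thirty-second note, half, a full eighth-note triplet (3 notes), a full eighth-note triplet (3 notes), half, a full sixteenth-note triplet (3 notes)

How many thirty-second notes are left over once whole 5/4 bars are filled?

One bar of 5/4 = 40 thirty-second notes.
Each duration in thirty-second notes: half tied to quarter (half + quarter) = 24; half = 16; thirty-second note = 1; half = 16; a full eighth-note triplet (3 notes) (three triplet eighths span one quarter) = 8; a full eighth-note triplet (3 notes) (three triplet eighths span one quarter) = 8; half = 16; a full sixteenth-note triplet (3 notes) (three triplet sixteenths span one eighth) = 4.
Altogether 24 + 16 + 1 + 16 + 8 + 8 + 16 + 4 = 93.
93 ÷ 40 = 2 complete bars with 13 thirty-second notes remaining.

13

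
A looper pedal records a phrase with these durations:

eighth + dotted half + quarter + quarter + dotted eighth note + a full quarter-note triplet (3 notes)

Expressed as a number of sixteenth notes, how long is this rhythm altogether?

33

Each duration in sixteenth notes: eighth = 2; dotted half = 12; quarter = 4; quarter = 4; dotted eighth note = 3; a full quarter-note triplet (3 notes) (three triplet quarters span one half) = 8.
Sum: 2 + 12 + 4 + 4 + 3 + 8 = 33 sixteenth notes.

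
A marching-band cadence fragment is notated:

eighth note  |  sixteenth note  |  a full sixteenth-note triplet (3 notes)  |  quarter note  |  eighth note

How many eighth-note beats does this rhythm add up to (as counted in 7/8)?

One eighth-note beat = 2 sixteenth notes.
Convert each value to sixteenth notes: eighth note = 2; sixteenth note = 1; a full sixteenth-note triplet (3 notes) (three triplet sixteenths span one eighth) = 2; quarter note = 4; eighth note = 2.
Adding: 2 + 1 + 2 + 4 + 2 = 11.
11 ÷ 2 = 5.5 beats.

5.5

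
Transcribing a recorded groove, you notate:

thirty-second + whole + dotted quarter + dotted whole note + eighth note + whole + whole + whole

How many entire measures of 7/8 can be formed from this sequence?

6

One bar of 7/8 = 28 thirty-second notes.
In thirty-second notes: thirty-second = 1; whole = 32; dotted quarter = 12; dotted whole note = 48; eighth note = 4; whole = 32; whole = 32; whole = 32.
Adding: 1 + 32 + 12 + 48 + 4 + 32 + 32 + 32 = 193.
193 ÷ 28 = 6 complete bars with 25 left over.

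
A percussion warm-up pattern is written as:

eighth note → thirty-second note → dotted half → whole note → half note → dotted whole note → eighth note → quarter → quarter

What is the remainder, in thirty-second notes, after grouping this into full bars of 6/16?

One bar of 6/16 = 12 thirty-second notes.
Express everything in thirty-second notes: eighth note = 4; thirty-second note = 1; dotted half = 24; whole note = 32; half note = 16; dotted whole note = 48; eighth note = 4; quarter = 8; quarter = 8.
Adding: 4 + 1 + 24 + 32 + 16 + 48 + 4 + 8 + 8 = 145.
145 ÷ 12 = 12 complete bars with 1 thirty-second note remaining.

1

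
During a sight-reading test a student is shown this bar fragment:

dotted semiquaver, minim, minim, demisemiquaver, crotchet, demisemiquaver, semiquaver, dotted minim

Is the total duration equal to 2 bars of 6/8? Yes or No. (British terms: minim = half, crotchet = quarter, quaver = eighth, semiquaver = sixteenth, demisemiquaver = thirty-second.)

No

One bar of 6/8 = 24 thirty-second notes, so 2 bars = 48.
Convert each value to thirty-second notes: dotted semiquaver = 3; minim = 16; minim = 16; demisemiquaver = 1; crotchet = 8; demisemiquaver = 1; semiquaver = 2; dotted minim = 24.
Total: 3 + 16 + 16 + 1 + 8 + 1 + 2 + 24 = 71.
71 exceeds 48, so the answer is No.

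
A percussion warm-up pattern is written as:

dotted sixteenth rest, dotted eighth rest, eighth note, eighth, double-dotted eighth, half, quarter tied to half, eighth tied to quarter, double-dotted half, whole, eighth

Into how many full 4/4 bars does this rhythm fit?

One bar of 4/4 = 32 thirty-second notes.
Convert each value to thirty-second notes: dotted sixteenth rest = 3; dotted eighth rest = 6; eighth note = 4; eighth = 4; double-dotted eighth = 7; half = 16; quarter tied to half (quarter + half) = 24; eighth tied to quarter (eighth + quarter) = 12; double-dotted half = 28; whole = 32; eighth = 4.
Adding: 3 + 6 + 4 + 4 + 7 + 16 + 24 + 12 + 28 + 32 + 4 = 140.
140 ÷ 32 = 4 complete bars with 12 left over.

4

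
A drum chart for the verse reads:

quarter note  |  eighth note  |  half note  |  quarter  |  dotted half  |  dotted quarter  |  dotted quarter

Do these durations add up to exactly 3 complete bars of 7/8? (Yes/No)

One bar of 7/8 = 7 eighth notes, so 3 bars = 21.
Each duration in eighth notes: quarter note = 2; eighth note = 1; half note = 4; quarter = 2; dotted half = 6; dotted quarter = 3; dotted quarter = 3.
Adding: 2 + 1 + 4 + 2 + 6 + 3 + 3 = 21.
21 equals 21, so the answer is Yes.

Yes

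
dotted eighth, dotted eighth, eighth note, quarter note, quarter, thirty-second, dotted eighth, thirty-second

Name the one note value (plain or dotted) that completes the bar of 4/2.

dotted half note

The bar of 4/2 = 64 thirty-second notes.
Convert each value to thirty-second notes: dotted eighth = 6; dotted eighth = 6; eighth note = 4; quarter note = 8; quarter = 8; thirty-second = 1; dotted eighth = 6; thirty-second = 1.
Sum: 6 + 6 + 4 + 8 + 8 + 1 + 6 + 1 = 40.
Remaining: 64 − 40 = 24 thirty-second notes, which is a dotted half note.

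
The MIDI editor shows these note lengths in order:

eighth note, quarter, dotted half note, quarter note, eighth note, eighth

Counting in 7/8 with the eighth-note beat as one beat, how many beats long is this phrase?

13

One eighth-note beat = 2 sixteenth notes.
In sixteenth notes: eighth note = 2; quarter = 4; dotted half note = 12; quarter note = 4; eighth note = 2; eighth = 2.
Adding: 2 + 4 + 12 + 4 + 2 + 2 = 26.
26 ÷ 2 = 13 beats.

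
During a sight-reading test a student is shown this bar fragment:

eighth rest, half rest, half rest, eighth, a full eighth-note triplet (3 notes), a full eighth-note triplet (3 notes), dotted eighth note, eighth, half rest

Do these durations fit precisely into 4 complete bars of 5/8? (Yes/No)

No

One bar of 5/8 = 10 sixteenth notes, so 4 bars = 40.
Convert each value to sixteenth notes: eighth rest = 2; half rest = 8; half rest = 8; eighth = 2; a full eighth-note triplet (3 notes) (three triplet eighths span one quarter) = 4; a full eighth-note triplet (3 notes) (three triplet eighths span one quarter) = 4; dotted eighth note = 3; eighth = 2; half rest = 8.
Sum: 2 + 8 + 8 + 2 + 4 + 4 + 3 + 2 + 8 = 41.
41 exceeds 40, so the answer is No.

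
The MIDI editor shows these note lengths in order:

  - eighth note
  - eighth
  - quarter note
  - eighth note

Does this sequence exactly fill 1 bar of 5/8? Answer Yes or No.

Yes

One bar of 5/8 = 5 eighth notes.
Express everything in eighth notes: eighth note = 1; eighth = 1; quarter note = 2; eighth note = 1.
Adding: 1 + 1 + 2 + 1 = 5.
5 equals 5, so the answer is Yes.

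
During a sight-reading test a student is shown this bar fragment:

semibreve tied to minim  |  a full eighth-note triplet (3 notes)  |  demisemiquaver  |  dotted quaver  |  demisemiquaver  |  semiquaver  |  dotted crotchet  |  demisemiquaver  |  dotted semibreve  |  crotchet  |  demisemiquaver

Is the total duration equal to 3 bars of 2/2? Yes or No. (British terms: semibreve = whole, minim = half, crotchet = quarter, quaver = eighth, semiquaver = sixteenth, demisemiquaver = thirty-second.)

No

One bar of 2/2 = 32 thirty-second notes, so 3 bars = 96.
Convert each value to thirty-second notes: semibreve tied to minim (semibreve + minim) = 48; a full eighth-note triplet (3 notes) (three triplet eighths span one quarter) = 8; demisemiquaver = 1; dotted quaver = 6; demisemiquaver = 1; semiquaver = 2; dotted crotchet = 12; demisemiquaver = 1; dotted semibreve = 48; crotchet = 8; demisemiquaver = 1.
Adding: 48 + 8 + 1 + 6 + 1 + 2 + 12 + 1 + 48 + 8 + 1 = 136.
136 exceeds 96, so the answer is No.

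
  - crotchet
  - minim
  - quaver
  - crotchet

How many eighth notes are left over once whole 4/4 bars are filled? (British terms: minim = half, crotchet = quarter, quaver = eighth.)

One bar of 4/4 = 8 eighth notes.
Working in eighth notes: crotchet = 2; minim = 4; quaver = 1; crotchet = 2.
Sum: 2 + 4 + 1 + 2 = 9.
9 ÷ 8 = 1 complete bar with 1 eighth note remaining.

1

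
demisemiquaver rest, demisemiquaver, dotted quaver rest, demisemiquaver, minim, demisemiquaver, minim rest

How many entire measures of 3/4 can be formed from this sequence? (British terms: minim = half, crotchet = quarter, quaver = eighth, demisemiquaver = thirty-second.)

One bar of 3/4 = 24 thirty-second notes.
In thirty-second notes: demisemiquaver rest = 1; demisemiquaver = 1; dotted quaver rest = 6; demisemiquaver = 1; minim = 16; demisemiquaver = 1; minim rest = 16.
Sum: 1 + 1 + 6 + 1 + 16 + 1 + 16 = 42.
42 ÷ 24 = 1 complete bar with 18 left over.

1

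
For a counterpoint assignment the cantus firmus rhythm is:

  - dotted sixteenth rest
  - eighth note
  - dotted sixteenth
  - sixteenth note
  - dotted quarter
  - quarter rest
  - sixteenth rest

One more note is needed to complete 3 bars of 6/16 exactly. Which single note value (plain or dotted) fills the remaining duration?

sixteenth note

3 bars of 6/16 = 36 thirty-second notes.
Working in thirty-second notes: dotted sixteenth rest = 3; eighth note = 4; dotted sixteenth = 3; sixteenth note = 2; dotted quarter = 12; quarter rest = 8; sixteenth rest = 2.
Total: 3 + 4 + 3 + 2 + 12 + 8 + 2 = 34.
Remaining: 36 − 34 = 2 thirty-second notes, which is a sixteenth note.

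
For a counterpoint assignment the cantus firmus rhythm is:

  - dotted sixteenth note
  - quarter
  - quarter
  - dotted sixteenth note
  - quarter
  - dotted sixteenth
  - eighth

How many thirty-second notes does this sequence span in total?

In thirty-second notes: dotted sixteenth note = 3; quarter = 8; quarter = 8; dotted sixteenth note = 3; quarter = 8; dotted sixteenth = 3; eighth = 4.
Altogether 3 + 8 + 8 + 3 + 8 + 3 + 4 = 37 thirty-second notes.

37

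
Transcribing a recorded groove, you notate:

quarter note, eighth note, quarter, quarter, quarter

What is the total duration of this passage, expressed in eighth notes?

Working in eighth notes: quarter note = 2; eighth note = 1; quarter = 2; quarter = 2; quarter = 2.
Adding: 2 + 1 + 2 + 2 + 2 = 9 eighth notes.

9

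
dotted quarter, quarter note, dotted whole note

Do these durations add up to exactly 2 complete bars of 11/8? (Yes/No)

No

One bar of 11/8 = 11 eighth notes, so 2 bars = 22.
Each duration in eighth notes: dotted quarter = 3; quarter note = 2; dotted whole note = 12.
Altogether 3 + 2 + 12 = 17.
17 falls short of 22, so the answer is No.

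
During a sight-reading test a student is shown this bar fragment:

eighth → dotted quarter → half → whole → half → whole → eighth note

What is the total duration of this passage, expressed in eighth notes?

In eighth notes: eighth = 1; dotted quarter = 3; half = 4; whole = 8; half = 4; whole = 8; eighth note = 1.
Altogether 1 + 3 + 4 + 8 + 4 + 8 + 1 = 29 eighth notes.

29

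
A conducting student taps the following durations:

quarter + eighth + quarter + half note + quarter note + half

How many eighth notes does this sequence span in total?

Convert each value to eighth notes: quarter = 2; eighth = 1; quarter = 2; half note = 4; quarter note = 2; half = 4.
Adding: 2 + 1 + 2 + 4 + 2 + 4 = 15 eighth notes.

15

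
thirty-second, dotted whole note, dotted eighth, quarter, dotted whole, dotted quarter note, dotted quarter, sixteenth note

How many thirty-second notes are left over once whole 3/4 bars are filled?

17

One bar of 3/4 = 24 thirty-second notes.
Working in thirty-second notes: thirty-second = 1; dotted whole note = 48; dotted eighth = 6; quarter = 8; dotted whole = 48; dotted quarter note = 12; dotted quarter = 12; sixteenth note = 2.
Adding: 1 + 48 + 6 + 8 + 48 + 12 + 12 + 2 = 137.
137 ÷ 24 = 5 complete bars with 17 thirty-second notes remaining.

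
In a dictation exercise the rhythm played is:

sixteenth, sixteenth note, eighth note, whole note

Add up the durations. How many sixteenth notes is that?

Working in sixteenth notes: sixteenth = 1; sixteenth note = 1; eighth note = 2; whole note = 16.
Sum: 1 + 1 + 2 + 16 = 20 sixteenth notes.

20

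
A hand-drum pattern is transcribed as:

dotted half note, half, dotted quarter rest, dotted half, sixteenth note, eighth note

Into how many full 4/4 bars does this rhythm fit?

One bar of 4/4 = 16 sixteenth notes.
Each duration in sixteenth notes: dotted half note = 12; half = 8; dotted quarter rest = 6; dotted half = 12; sixteenth note = 1; eighth note = 2.
Total: 12 + 8 + 6 + 12 + 1 + 2 = 41.
41 ÷ 16 = 2 complete bars with 9 left over.

2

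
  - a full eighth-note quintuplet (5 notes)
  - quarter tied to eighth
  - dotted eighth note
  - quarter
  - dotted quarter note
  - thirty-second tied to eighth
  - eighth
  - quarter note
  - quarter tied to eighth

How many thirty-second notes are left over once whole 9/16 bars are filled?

11

One bar of 9/16 = 18 thirty-second notes.
Working in thirty-second notes: a full eighth-note quintuplet (5 notes) (five quintuplet eighths span one half) = 16; quarter tied to eighth (quarter + eighth) = 12; dotted eighth note = 6; quarter = 8; dotted quarter note = 12; thirty-second tied to eighth (thirty-second + eighth) = 5; eighth = 4; quarter note = 8; quarter tied to eighth (quarter + eighth) = 12.
Total: 16 + 12 + 6 + 8 + 12 + 5 + 4 + 8 + 12 = 83.
83 ÷ 18 = 4 complete bars with 11 thirty-second notes remaining.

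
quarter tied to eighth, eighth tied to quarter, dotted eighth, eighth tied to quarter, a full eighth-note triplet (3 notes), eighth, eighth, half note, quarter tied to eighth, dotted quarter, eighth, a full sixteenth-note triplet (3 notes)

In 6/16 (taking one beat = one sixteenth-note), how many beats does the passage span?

53

One sixteenth-note beat = 2 thirty-second notes.
Express everything in thirty-second notes: quarter tied to eighth (quarter + eighth) = 12; eighth tied to quarter (eighth + quarter) = 12; dotted eighth = 6; eighth tied to quarter (eighth + quarter) = 12; a full eighth-note triplet (3 notes) (three triplet eighths span one quarter) = 8; eighth = 4; eighth = 4; half note = 16; quarter tied to eighth (quarter + eighth) = 12; dotted quarter = 12; eighth = 4; a full sixteenth-note triplet (3 notes) (three triplet sixteenths span one eighth) = 4.
Adding: 12 + 12 + 6 + 12 + 8 + 4 + 4 + 16 + 12 + 12 + 4 + 4 = 106.
106 ÷ 2 = 53 beats.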